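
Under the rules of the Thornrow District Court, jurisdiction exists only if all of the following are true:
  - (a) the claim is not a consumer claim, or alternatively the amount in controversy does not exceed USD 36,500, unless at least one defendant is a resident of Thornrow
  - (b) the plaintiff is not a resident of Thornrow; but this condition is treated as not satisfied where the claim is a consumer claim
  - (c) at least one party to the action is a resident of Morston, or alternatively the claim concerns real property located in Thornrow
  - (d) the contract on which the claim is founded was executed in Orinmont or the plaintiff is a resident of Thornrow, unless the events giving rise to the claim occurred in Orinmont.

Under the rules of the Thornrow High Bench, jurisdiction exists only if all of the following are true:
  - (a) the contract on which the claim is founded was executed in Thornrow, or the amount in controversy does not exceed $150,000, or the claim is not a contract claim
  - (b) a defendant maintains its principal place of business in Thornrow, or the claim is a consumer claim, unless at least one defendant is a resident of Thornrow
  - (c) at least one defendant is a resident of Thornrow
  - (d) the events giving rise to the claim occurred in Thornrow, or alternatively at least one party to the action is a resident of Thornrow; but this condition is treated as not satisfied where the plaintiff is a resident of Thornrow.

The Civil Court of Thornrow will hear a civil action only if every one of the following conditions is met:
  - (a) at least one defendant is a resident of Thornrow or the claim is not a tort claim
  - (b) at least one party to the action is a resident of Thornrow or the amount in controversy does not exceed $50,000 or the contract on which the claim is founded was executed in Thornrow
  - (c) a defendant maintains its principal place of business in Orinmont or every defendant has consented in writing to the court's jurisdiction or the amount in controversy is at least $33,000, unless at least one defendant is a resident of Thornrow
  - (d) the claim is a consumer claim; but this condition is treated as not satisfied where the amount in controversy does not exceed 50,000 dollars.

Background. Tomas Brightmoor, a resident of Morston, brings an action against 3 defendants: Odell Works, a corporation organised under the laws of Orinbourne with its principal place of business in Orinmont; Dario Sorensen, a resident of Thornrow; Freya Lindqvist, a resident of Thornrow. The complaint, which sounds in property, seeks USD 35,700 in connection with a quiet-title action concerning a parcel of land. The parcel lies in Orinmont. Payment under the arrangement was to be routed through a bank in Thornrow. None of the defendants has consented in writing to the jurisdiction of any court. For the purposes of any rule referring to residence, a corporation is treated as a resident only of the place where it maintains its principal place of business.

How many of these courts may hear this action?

The Thornrow District Court:
  (a) The claim is a property claim, not a consumer claim, so this disjunct is met. Met.
  (b) The plaintiff resides in Morston, which is not Thornrow. The exception is not triggered, since the claim is a property claim, not a consumer claim. Satisfied.
  (c) Tomas Brightmoor resides in Morston — that alternative is enough. Condition met.
  (d) No contract (and hence no place of execution) is alleged; the plaintiff resides in Morston, not Thornrow — every alternative fails. The proviso rescues it, though: the operative events occurred in Orinmont. Met.
  → Every requirement is satisfied — jurisdiction.
The Thornrow High Bench:
  (a) The amount in controversy is USD 35,700, within the $150,000 ceiling, which satisfies one of the alternatives. Met.
  (b) The corporate defendant(s) have their principal place of business in Orinmont, not Thornrow; the claim is a property claim, not a consumer claim — every alternative fails. But Dario Sorensen resides in Thornrow, and the 'unless' clause therefore excuses the requirement. Met.
  (c) Dario Sorensen resides in Thornrow. Satisfied.
  (d) Dario Sorensen resides in Thornrow — that alternative is enough. And the carve-out is inapplicable — the plaintiff resides in Morston, not Thornrow. Condition met.
  → Jurisdiction lies.
The Civil Court of Thornrow:
  (a) Dario Sorensen resides in Thornrow — that alternative is enough. Met.
  (b) Dario Sorensen resides in Thornrow, which satisfies one of the alternatives. Met.
  (c) Odell Works has its principal place of business in Orinmont, which satisfies one of the alternatives. Met.
  (d) The claim is a property claim, not a consumer claim. Condition not met.
  → No jurisdiction.
Courts with jurisdiction: the Thornrow District Court, the Thornrow High Bench — 2 in total.

2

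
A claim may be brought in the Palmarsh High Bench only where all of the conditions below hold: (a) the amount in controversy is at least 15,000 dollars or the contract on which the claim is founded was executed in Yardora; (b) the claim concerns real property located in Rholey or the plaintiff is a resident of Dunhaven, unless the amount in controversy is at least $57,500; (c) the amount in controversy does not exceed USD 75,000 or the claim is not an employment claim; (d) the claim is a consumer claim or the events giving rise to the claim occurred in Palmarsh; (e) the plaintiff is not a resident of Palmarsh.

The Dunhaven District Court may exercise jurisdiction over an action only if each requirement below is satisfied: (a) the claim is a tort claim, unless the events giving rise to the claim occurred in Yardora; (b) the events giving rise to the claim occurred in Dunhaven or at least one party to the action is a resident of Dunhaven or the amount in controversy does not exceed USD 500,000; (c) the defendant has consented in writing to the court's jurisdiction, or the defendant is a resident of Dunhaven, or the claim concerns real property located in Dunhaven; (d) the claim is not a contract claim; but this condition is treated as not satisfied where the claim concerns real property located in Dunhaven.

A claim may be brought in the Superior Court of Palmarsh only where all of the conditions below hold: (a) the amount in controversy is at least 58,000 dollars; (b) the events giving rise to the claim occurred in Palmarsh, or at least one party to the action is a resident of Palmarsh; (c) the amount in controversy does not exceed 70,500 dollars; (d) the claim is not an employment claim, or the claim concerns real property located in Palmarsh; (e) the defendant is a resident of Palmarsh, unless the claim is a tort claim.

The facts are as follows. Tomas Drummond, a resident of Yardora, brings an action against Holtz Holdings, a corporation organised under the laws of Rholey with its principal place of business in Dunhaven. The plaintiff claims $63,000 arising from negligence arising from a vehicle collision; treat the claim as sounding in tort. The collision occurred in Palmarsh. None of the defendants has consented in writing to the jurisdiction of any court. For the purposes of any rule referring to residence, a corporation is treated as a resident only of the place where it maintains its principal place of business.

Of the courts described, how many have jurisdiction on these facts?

3

The Palmarsh High Bench:
  (a) The amount in controversy is USD 63,000, which meets the 15,000 dollars floor — that alternative is enough. Met.
  (b) The claim does not concern real property; the plaintiff resides in Yardora, not Dunhaven — no alternative holds. However, the amount in controversy is USD 63,000, which meets the $57,500 floor, so the 'unless' proviso supplies this condition. Condition met.
  (c) The amount in controversy is USD 63,000, within the 75,000 dollars ceiling, which satisfies one of the alternatives. Condition met.
  (d) The operative events occurred in Palmarsh, which satisfies one of the alternatives. Condition met.
  (e) The plaintiff resides in Yardora, which is not Palmarsh. Condition met.
  → The court has jurisdiction.
The Dunhaven District Court:
  (a) The claim is a tort claim. Met.
  (b) Holtz Holdings resides in Dunhaven, so this disjunct is met. Met.
  (c) The defendant resides in Dunhaven, so this disjunct is met. Satisfied.
  (d) The claim is a tort claim, not a contract claim. The carve-out does not apply: the claim does not concern real property. Satisfied.
  → Jurisdiction lies.
The Superior Court of Palmarsh:
  (a) The amount in controversy is $63,000, which meets the USD 58,000 floor. Condition met.
  (b) The operative events occurred in Palmarsh, so one alternative holds. Met.
  (c) The amount in controversy is 63,000 dollars, within the USD 70,500 ceiling. Met.
  (d) The claim is a tort claim, not an employment claim, so one alternative holds. Satisfied.
  (e) The defendant resides in Dunhaven, not Palmarsh. But the claim is a tort claim, and the 'unless' clause therefore excuses the requirement. Satisfied.
  → Every requirement is satisfied — jurisdiction.
Courts with jurisdiction: the Palmarsh High Bench, the Dunhaven District Court, the Superior Court of Palmarsh — 3 in total.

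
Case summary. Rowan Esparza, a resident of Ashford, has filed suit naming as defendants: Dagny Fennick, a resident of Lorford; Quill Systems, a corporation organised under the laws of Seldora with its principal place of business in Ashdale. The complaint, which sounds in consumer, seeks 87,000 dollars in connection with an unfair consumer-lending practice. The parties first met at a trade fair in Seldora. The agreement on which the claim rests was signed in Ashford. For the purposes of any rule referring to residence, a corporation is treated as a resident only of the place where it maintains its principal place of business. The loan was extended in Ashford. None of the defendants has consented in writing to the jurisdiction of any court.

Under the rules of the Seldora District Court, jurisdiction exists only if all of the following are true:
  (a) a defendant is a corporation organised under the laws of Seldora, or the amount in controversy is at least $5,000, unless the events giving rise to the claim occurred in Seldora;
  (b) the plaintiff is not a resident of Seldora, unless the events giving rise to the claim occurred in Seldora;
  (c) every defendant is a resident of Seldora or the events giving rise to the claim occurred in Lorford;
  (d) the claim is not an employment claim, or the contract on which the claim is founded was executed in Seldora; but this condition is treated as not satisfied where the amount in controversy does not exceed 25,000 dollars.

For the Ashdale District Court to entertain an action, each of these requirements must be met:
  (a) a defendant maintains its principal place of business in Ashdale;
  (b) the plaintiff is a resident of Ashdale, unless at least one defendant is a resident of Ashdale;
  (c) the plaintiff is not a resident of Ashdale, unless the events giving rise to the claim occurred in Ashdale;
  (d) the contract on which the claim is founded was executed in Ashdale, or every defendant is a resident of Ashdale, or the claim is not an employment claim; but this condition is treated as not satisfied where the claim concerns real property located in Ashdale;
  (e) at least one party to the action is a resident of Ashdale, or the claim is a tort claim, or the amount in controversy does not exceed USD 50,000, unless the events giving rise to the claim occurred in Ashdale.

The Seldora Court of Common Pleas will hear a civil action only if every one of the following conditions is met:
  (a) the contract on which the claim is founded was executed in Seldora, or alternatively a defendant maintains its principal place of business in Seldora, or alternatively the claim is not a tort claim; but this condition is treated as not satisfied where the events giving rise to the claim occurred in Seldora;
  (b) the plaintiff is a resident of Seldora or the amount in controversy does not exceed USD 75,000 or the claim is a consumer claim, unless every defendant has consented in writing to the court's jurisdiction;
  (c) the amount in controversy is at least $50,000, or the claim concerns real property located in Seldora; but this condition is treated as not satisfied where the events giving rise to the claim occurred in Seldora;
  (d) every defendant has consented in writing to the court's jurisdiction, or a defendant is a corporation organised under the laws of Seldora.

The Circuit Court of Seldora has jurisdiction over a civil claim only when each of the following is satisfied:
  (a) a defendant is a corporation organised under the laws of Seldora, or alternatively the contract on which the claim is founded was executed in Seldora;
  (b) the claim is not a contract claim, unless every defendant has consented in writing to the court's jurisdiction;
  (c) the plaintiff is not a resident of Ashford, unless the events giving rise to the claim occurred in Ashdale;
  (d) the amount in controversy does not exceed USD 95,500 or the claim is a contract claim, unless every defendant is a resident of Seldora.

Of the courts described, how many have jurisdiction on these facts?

The Seldora District Court:
  (a) Quill Systems is organised under the laws of Seldora, so one alternative holds. Satisfied.
  (b) The plaintiff resides in Ashford, which is not Seldora. Met.
  (c) The defendants reside as follows — Dagny Fennick in Lorford, Quill Systems in Ashdale — not all in Seldora; the operative events occurred in Ashford, not Lorford — every alternative fails. Condition not met.
  (d) The claim is a consumer claim, not an employment claim, which satisfies one of the alternatives. The exception is not triggered, since the amount in controversy is 87,000 dollars, above the 25,000 dollars ceiling. Satisfied.
  → Not every requirement is met — no jurisdiction.
The Ashdale District Court:
  (a) Quill Systems has its principal place of business in Ashdale. Condition met.
  (b) The plaintiff resides in Ashford, not Ashdale. But Quill Systems resides in Ashdale, and the 'unless' clause therefore excuses the requirement. Condition met.
  (c) The plaintiff resides in Ashford, which is not Ashdale. Satisfied.
  (d) The claim is a consumer claim, not an employment claim, so this disjunct is met. The carve-out does not apply: the claim does not concern real property. Satisfied.
  (e) Quill Systems resides in Ashdale, which satisfies one of the alternatives. Satisfied.
  → Jurisdiction lies.
The Seldora Court of Common Pleas:
  (a) The claim is a consumer claim, not a tort claim, so one alternative holds. The carve-out does not apply: the operative events occurred in Ashford, not Seldora. Condition met.
  (b) The claim is a consumer claim, so this disjunct is met. Condition met.
  (c) The amount in controversy is $87,000, which meets the $50,000 floor, which satisfies one of the alternatives. The exception is not triggered, since the operative events occurred in Ashford, not Seldora. Condition met.
  (d) Quill Systems is organised under the laws of Seldora — that alternative is enough. Satisfied.
  → All conditions met; jurisdiction exists.
The Circuit Court of Seldora:
  (a) Quill Systems is organised under the laws of Seldora, so this disjunct is met. Met.
  (b) The claim is a consumer claim, not a contract claim. Satisfied.
  (c) The plaintiff resides in Ashford. The proviso offers no rescue either, since the operative events occurred in Ashford, not Ashdale. Condition not met.
  (d) The amount in controversy is 87,000 dollars, within the USD 95,500 ceiling, so one alternative holds. Met.
  → The court lacks jurisdiction.
Courts with jurisdiction: the Ashdale District Court, the Seldora Court of Common Pleas — 2 in total.

2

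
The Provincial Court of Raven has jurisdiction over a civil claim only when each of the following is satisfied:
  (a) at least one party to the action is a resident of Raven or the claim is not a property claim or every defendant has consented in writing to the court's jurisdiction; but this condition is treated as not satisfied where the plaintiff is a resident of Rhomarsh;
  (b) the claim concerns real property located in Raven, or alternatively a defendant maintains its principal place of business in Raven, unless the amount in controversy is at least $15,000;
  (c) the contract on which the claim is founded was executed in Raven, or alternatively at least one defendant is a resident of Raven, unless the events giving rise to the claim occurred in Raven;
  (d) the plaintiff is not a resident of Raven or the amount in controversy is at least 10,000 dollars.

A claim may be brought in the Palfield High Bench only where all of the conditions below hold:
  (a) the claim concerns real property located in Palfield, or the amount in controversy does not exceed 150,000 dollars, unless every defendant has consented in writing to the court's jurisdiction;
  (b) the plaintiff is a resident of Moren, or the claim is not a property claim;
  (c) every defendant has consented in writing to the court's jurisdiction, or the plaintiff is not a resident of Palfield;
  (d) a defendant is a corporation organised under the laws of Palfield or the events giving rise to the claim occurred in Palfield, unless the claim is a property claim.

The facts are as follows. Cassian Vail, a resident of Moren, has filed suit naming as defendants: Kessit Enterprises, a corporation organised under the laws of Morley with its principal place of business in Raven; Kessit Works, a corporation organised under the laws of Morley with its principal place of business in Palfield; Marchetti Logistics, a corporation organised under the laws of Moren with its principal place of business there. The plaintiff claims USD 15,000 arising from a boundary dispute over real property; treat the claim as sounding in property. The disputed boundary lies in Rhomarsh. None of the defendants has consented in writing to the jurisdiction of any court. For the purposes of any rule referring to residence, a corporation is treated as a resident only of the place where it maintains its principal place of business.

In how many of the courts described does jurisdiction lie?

The Provincial Court of Raven:
  (a) Kessit Enterprises resides in Raven — that alternative is enough. The carve-out does not apply: the plaintiff resides in Moren, not Rhomarsh. Condition met.
  (b) Kessit Enterprises has its principal place of business in Raven, so one alternative holds. Condition met.
  (c) Kessit Enterprises resides in Raven, so this disjunct is met. Satisfied.
  (d) The plaintiff resides in Moren, which is not Raven, so this disjunct is met. Condition met.
  → Jurisdiction lies.
The Palfield High Bench:
  (a) The amount in controversy is USD 15,000, within the USD 150,000 ceiling, which satisfies one of the alternatives. Condition met.
  (b) The plaintiff resides in Moren, which satisfies one of the alternatives. Met.
  (c) The plaintiff resides in Moren, which is not Palfield, so this disjunct is met. Satisfied.
  (d) The corporate defendant(s) are organised in Moren, Morley, not Palfield; the operative events occurred in Rhomarsh, not Palfield — no alternative holds. However, the claim is a property claim, so the 'unless' proviso supplies this condition. Satisfied.
  → All conditions met; jurisdiction exists.
Courts with jurisdiction: the Provincial Court of Raven, the Palfield High Bench — 2 in total.

2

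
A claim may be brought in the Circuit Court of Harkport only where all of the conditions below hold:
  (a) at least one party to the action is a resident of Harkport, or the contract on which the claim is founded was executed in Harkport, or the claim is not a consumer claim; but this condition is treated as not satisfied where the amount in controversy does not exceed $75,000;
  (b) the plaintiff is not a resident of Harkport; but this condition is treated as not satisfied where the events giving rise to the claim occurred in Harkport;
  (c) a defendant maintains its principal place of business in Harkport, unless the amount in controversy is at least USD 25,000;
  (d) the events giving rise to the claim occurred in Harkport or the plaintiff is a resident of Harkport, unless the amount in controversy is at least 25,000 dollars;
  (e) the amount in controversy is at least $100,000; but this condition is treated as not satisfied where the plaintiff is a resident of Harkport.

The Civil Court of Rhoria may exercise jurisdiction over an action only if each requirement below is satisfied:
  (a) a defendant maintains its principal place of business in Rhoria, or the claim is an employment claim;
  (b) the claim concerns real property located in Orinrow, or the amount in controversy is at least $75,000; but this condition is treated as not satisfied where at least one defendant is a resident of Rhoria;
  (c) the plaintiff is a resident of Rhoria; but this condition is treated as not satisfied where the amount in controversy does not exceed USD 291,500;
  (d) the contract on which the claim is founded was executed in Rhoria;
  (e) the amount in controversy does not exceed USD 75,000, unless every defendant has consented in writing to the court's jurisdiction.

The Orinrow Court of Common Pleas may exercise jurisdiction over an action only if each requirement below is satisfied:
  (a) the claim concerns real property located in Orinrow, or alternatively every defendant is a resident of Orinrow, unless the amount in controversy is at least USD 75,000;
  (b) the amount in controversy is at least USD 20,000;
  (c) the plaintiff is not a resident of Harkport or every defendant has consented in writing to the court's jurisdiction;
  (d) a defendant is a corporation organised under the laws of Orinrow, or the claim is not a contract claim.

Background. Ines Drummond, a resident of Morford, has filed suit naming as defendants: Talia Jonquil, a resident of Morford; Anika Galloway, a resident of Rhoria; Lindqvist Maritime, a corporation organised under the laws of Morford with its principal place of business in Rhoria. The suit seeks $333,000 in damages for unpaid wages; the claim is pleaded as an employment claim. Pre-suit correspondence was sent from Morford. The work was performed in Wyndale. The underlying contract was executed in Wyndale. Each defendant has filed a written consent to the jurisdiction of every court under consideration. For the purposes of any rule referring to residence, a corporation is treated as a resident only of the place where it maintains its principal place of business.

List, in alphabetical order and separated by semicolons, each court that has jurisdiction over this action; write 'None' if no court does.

The Circuit Court of Harkport:
  (a) The claim is an employment claim, not a consumer claim, so one alternative holds. And the carve-out is inapplicable — the amount in controversy is 333,000 dollars, above the USD 75,000 ceiling. Met.
  (b) The plaintiff resides in Morford, which is not Harkport. The exception is not triggered, since the operative events occurred in Wyndale, not Harkport. Satisfied.
  (c) The corporate defendant(s) have their principal place of business in Rhoria, not Harkport. But the amount in controversy is USD 333,000, which meets the 25,000 dollars floor, and the 'unless' clause therefore excuses the requirement. Met.
  (d) The operative events occurred in Wyndale, not Harkport; the plaintiff resides in Morford, not Harkport — no alternative holds. The proviso rescues it, though: the amount in controversy is $333,000, which meets the USD 25,000 floor. Met.
  (e) The amount in controversy is USD 333,000, which meets the $100,000 floor. The carve-out does not apply: the plaintiff resides in Morford, not Harkport. Satisfied.
  → The court has jurisdiction.
The Civil Court of Rhoria:
  (a) Lindqvist Maritime has its principal place of business in Rhoria — that alternative is enough. Satisfied.
  (b) The amount in controversy is $333,000, which meets the 75,000 dollars floor, which satisfies one of the alternatives. But the carve-out bites: Anika Galloway resides in Rhoria. Not satisfied.
  (c) The plaintiff resides in Morford, not Rhoria. Not satisfied.
  (d) The contract was executed in Wyndale, not Rhoria. Not satisfied.
  (e) The amount in controversy is USD 333,000, above the USD 75,000 ceiling. The proviso rescues it, though: every defendant has filed written consent. Met.
  → Not every requirement is met — no jurisdiction.
The Orinrow Court of Common Pleas:
  (a) The claim does not concern real property; the defendants reside as follows — Talia Jonquil in Morford, Anika Galloway in Rhoria, Lindqvist Maritime in Rhoria — not all in Orinrow — no alternative holds. But the amount in controversy is $333,000, which meets the 75,000 dollars floor, and the 'unless' clause therefore excuses the requirement. Met.
  (b) The amount in controversy is 333,000 dollars, which meets the USD 20,000 floor. Condition met.
  (c) The plaintiff resides in Morford, which is not Harkport, so one alternative holds. Met.
  (d) The claim is an employment claim, not a contract claim, which satisfies one of the alternatives. Satisfied.
  → Every requirement is satisfied — jurisdiction.

the Circuit Court of Harkport; the Orinrow Court of Common Pleas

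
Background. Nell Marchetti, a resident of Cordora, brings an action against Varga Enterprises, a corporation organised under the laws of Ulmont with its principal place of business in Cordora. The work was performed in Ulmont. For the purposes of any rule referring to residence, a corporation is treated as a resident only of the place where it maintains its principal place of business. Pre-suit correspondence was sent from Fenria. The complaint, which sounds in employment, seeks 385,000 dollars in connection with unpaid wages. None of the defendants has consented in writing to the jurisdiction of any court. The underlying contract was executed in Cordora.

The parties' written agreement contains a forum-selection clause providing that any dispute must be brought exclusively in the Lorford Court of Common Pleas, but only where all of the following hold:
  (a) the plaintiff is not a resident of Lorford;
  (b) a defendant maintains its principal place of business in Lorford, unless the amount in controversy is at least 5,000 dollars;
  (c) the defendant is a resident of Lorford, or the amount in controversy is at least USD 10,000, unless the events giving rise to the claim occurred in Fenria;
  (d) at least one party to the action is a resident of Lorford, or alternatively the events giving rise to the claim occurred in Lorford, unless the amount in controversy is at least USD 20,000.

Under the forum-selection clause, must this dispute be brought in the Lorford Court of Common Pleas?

Yes

The Lorford Court of Common Pleas:
  (a) The plaintiff resides in Cordora, which is not Lorford. Condition met.
  (b) The corporate defendant(s) have their principal place of business in Cordora, not Lorford. However, the amount in controversy is 385,000 dollars, which meets the $5,000 floor, so the 'unless' proviso supplies this condition. Met.
  (c) The amount in controversy is $385,000, which meets the $10,000 floor — that alternative is enough. Met.
  (d) No party resides in Lorford; the operative events occurred in Ulmont, not Lorford — no alternative holds. But the amount in controversy is 385,000 dollars, which meets the USD 20,000 floor, and the 'unless' clause therefore excuses the requirement. Condition met.
  → The clause applies.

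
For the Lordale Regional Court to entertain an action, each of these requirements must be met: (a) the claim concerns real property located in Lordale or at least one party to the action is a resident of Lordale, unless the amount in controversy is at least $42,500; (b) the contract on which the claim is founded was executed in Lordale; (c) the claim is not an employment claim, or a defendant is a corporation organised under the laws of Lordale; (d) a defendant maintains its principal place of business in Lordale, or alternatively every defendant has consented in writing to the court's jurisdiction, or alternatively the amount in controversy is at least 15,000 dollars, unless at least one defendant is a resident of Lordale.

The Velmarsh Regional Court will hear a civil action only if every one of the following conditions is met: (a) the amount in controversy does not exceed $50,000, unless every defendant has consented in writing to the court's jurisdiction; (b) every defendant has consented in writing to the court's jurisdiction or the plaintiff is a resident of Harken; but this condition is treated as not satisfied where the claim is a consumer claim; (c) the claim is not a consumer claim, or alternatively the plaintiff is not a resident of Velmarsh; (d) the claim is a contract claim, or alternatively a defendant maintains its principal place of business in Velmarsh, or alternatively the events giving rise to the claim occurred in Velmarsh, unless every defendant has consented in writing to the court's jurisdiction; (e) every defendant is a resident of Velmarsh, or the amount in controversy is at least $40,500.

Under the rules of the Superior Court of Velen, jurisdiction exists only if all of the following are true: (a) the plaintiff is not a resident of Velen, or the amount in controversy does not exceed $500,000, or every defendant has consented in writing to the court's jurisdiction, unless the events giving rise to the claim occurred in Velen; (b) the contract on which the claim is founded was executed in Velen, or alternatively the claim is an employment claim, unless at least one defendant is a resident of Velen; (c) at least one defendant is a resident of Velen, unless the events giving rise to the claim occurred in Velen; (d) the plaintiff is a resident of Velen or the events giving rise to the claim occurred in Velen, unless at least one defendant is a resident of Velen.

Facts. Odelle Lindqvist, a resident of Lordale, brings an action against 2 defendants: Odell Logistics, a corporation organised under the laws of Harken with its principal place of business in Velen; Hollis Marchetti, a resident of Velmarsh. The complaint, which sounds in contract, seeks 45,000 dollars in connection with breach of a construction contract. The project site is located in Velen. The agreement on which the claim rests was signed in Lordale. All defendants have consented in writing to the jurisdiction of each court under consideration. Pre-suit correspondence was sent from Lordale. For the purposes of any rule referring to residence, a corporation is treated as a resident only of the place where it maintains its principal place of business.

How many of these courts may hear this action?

The Lordale Regional Court:
  (a) Odelle Lindqvist resides in Lordale — that alternative is enough. Satisfied.
  (b) The contract was executed in Lordale. Satisfied.
  (c) The claim is a contract claim, not an employment claim, which satisfies one of the alternatives. Satisfied.
  (d) Every defendant has filed written consent — that alternative is enough. Satisfied.
  → Jurisdiction lies.
The Velmarsh Regional Court:
  (a) The amount in controversy is $45,000, within the 50,000 dollars ceiling. Condition met.
  (b) Every defendant has filed written consent, so one alternative holds. And the carve-out is inapplicable — the claim is a contract claim, not a consumer claim. Condition met.
  (c) The claim is a contract claim, not a consumer claim, so this disjunct is met. Met.
  (d) The claim is a contract claim, so one alternative holds. Condition met.
  (e) The amount in controversy is $45,000, which meets the 40,500 dollars floor, which satisfies one of the alternatives. Satisfied.
  → Jurisdiction lies.
The Superior Court of Velen:
  (a) The plaintiff resides in Lordale, which is not Velen, so one alternative holds. Satisfied.
  (b) The contract was executed in Lordale, not Velen; the claim is a contract claim, not an employment claim — none of the alternatives is met. The proviso rescues it, though: Odell Logistics resides in Velen. Met.
  (c) Odell Logistics resides in Velen. Met.
  (d) The operative events occurred in Velen, so this disjunct is met. Satisfied.
  → The court has jurisdiction.
Courts with jurisdiction: the Lordale Regional Court, the Velmarsh Regional Court, the Superior Court of Velen — 3 in total.

3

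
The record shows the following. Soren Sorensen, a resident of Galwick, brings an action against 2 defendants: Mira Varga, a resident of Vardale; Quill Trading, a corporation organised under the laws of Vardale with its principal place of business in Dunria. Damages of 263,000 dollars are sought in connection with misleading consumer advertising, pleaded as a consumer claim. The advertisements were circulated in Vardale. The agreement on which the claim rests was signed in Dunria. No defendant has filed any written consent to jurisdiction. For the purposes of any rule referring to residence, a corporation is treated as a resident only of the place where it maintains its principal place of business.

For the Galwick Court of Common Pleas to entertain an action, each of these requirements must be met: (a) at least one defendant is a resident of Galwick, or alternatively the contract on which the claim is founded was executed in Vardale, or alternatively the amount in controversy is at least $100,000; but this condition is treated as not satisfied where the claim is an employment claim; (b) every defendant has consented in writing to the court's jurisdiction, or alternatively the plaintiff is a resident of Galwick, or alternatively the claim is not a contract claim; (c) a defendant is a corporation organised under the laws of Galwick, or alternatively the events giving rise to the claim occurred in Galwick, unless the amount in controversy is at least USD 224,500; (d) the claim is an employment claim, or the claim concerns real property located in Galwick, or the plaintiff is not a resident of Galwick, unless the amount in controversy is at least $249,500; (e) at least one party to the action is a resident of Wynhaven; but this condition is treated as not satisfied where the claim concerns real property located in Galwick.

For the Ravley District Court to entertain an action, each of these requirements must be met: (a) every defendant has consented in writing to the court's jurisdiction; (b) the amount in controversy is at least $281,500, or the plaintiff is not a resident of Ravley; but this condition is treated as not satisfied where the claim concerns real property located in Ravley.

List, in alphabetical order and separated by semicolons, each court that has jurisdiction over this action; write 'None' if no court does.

None

The Galwick Court of Common Pleas:
  (a) The amount in controversy is $263,000, which meets the 100,000 dollars floor, which satisfies one of the alternatives. The carve-out does not apply: the claim is a consumer claim, not an employment claim. Met.
  (b) The plaintiff resides in Galwick, which satisfies one of the alternatives. Condition met.
  (c) The corporate defendant(s) are organised in Vardale, not Galwick; the operative events occurred in Vardale, not Galwick — every alternative fails. However, the amount in controversy is 263,000 dollars, which meets the 224,500 dollars floor, so the 'unless' proviso supplies this condition. Met.
  (d) The claim is a consumer claim, not an employment claim; the claim does not concern real property; the plaintiff resides in Galwick — no alternative holds. But the amount in controversy is 263,000 dollars, which meets the USD 249,500 floor, and the 'unless' clause therefore excuses the requirement. Met.
  (e) No party resides in Wynhaven. Not satisfied.
  → Not every requirement is met — no jurisdiction.
The Ravley District Court:
  (a) No such written consent has been filed. Condition not met.
  (b) The plaintiff resides in Galwick, which is not Ravley, so this disjunct is met. The carve-out does not apply: the claim does not concern real property. Met.
  → The court lacks jurisdiction.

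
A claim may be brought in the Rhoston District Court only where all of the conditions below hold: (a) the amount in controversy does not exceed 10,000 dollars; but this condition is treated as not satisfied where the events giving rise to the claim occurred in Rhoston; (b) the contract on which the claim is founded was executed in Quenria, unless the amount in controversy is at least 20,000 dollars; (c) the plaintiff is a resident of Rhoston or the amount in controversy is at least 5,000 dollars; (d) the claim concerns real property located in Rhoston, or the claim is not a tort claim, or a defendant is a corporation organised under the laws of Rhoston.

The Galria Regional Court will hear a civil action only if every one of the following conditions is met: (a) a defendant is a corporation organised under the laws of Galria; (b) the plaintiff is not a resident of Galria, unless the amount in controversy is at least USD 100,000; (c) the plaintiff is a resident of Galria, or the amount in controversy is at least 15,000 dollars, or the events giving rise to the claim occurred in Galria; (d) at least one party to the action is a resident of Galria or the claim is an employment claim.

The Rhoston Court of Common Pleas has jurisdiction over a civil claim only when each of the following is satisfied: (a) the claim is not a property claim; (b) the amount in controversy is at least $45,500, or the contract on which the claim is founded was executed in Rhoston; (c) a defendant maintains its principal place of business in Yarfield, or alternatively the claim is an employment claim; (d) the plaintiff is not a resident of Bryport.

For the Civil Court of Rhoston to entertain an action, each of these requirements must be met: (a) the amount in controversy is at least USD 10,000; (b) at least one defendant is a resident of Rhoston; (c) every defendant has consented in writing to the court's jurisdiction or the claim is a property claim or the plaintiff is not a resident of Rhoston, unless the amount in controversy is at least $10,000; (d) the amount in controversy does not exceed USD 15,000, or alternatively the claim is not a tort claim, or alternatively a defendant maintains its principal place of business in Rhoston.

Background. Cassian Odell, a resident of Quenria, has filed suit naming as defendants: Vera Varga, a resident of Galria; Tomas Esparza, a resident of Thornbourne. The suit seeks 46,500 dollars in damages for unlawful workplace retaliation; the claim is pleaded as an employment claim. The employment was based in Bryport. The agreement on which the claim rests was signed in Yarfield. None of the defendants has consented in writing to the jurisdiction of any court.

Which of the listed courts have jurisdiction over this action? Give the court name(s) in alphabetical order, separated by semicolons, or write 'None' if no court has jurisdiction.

The Rhoston District Court:
  (a) The amount in controversy is USD 46,500, above the $10,000 ceiling. Condition not met.
  (b) The contract was executed in Yarfield, not Quenria. But the amount in controversy is USD 46,500, which meets the 20,000 dollars floor, and the 'unless' clause therefore excuses the requirement. Met.
  (c) The amount in controversy is 46,500 dollars, which meets the $5,000 floor — that alternative is enough. Satisfied.
  (d) The claim is an employment claim, not a tort claim, so one alternative holds. Met.
  → Not every requirement is met — no jurisdiction.
The Galria Regional Court:
  (a) No defendant is a corporation. Fails.
  (b) The plaintiff resides in Quenria, which is not Galria. Condition met.
  (c) The amount in controversy is $46,500, which meets the $15,000 floor, so this disjunct is met. Condition met.
  (d) Vera Varga resides in Galria, so one alternative holds. Met.
  → No jurisdiction.
The Rhoston Court of Common Pleas:
  (a) The claim is an employment claim, not a property claim. Met.
  (b) The amount in controversy is 46,500 dollars, which meets the $45,500 floor, so this disjunct is met. Satisfied.
  (c) The claim is an employment claim, which satisfies one of the alternatives. Met.
  (d) The plaintiff resides in Quenria, which is not Bryport. Satisfied.
  → Jurisdiction lies.
The Civil Court of Rhoston:
  (a) The amount in controversy is 46,500 dollars, which meets the $10,000 floor. Met.
  (b) No defendant resides in Rhoston (they reside in Galria, Thornbourne). Condition not met.
  (c) The plaintiff resides in Quenria, which is not Rhoston, so this disjunct is met. Satisfied.
  (d) The claim is an employment claim, not a tort claim — that alternative is enough. Satisfied.
  → The court lacks jurisdiction.

the Rhoston Court of Common Pleas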